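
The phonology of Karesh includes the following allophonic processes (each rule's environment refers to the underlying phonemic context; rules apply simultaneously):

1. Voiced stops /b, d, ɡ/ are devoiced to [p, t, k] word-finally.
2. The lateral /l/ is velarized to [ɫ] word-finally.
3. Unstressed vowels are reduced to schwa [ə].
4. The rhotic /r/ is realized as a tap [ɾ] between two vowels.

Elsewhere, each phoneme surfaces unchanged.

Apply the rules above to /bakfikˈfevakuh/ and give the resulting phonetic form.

/b/ — word-initial; rule 1 does not apply here → [b].
Rule 3 applies to /a/ (between /b/ and /k/: in an unstressed syllable) → [ə].
/i/ (between /f/ and /k/): in an unstressed syllable, so rule 3 applies → [ə].
/e/ — between /f/ and /v/; rule 3 does not apply here → [e].
/a/ — between /v/ and /k/, in an unstressed syllable — surfaces as [ə] (rule 3).
/u/ (between /k/ and /h/): in an unstressed syllable, so rule 3 applies → [ə].

[bəkfəkˈfevəkəh]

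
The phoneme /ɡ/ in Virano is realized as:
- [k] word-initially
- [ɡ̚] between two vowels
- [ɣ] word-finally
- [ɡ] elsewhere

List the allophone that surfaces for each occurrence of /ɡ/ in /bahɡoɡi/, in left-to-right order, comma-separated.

Occurrence 1 (position 4): no conditioning environment matches → elsewhere allophone [ɡ].
Occurrence 2 (position 6): between two vowels → [ɡ̚].

[ɡ], [ɡ̚]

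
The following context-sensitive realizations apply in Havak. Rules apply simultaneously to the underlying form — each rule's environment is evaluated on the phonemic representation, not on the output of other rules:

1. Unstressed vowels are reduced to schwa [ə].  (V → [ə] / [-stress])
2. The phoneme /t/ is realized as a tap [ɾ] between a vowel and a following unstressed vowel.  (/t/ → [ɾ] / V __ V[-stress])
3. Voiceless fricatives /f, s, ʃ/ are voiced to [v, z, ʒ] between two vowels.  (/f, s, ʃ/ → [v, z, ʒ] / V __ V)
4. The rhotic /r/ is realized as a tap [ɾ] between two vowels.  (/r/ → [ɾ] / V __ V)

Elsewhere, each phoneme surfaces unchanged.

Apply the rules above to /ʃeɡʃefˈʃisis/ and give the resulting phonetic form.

[ʃəɡʃəfˈʃizəs]

/ʃ/ — word-initial; rule 3 does not apply here → [ʃ].
/e/ (between /ʃ/ and /ɡ/) occurs in an unstressed syllable → [ə] by rule 1.
/ɡ/ (between /e/ and /ʃ/): no rule targets it → [ɡ].
/ʃ/ (between /ɡ/ and /e/) fails the environment for rule 3, so it stays [ʃ].
/e/ (between /ʃ/ and /f/) occurs in an unstressed syllable → [ə] by rule 1.
/f/ (between /e/ and /ʃ/) fails the environment for rule 3, so it stays [f].
/ʃ/ (between /f/ and /i/) fails the environment for rule 3, so it stays [ʃ].
/i/ (between /ʃ/ and /s/): rule 1 targets it, but not in an unstressed syllable → unchanged [i].
/s/ (between /i/ and /i/) occurs between two vowels → [z] by rule 3.
/i/ — between /s/ and /s/, in an unstressed syllable — surfaces as [ə] (rule 1).
/s/ (word-final) is in the target of rule 3 but the environment (between two vowels) is not met → [s].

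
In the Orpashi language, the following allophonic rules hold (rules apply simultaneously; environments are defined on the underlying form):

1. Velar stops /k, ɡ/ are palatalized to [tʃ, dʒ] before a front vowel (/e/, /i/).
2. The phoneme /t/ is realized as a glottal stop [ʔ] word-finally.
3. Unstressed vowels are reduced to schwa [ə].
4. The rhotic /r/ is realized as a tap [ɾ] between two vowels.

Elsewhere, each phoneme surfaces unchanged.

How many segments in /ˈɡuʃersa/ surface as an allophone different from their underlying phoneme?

2

Segments that undergo a rule: /e/ → [ə] (rule 3); /a/ → [ə] (rule 3).
All other segments surface unchanged.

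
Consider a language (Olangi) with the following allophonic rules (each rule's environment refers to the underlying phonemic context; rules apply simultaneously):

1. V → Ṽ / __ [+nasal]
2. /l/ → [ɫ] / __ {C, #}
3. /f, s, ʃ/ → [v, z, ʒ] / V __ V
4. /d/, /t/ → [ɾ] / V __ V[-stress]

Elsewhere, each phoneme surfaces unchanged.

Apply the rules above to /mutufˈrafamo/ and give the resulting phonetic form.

[muɾufˈravãmo]

/m/ (word-initial): no rule targets it → [m].
/u/ (between /m/ and /t/) fails the environment for rule 1, so it stays [u].
/t/ meets the environment for rule 4 (between a vowel and a following unstressed vowel) → [ɾ].
/u/ (between /t/ and /f/) fails the environment for rule 1, so it stays [u].
/f/ (between /u/ and /r/) fails the environment for rule 3, so it stays [f].
/r/ (between /f/ and /a/): no rule targets it → [r].
/a/ — between /r/ and /f/; rule 1 does not apply here → [a].
/f/ meets the environment for rule 3 (between two vowels) → [v].
Rule 1 applies to /a/ (between /f/ and /m/: before a nasal consonant) → [ã].
/m/ (between /a/ and /o/): no rule targets it → [m].
/o/ (word-final) fails the environment for rule 1, so it stays [o].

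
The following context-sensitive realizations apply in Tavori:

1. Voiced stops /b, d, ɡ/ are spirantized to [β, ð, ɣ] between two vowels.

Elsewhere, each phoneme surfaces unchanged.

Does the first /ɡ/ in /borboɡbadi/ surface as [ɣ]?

No

/ɡ/ (between /o/ and /b/) fails the environment for rule 1, so it stays [ɡ].
The actual realization is [ɡ], not [ɣ].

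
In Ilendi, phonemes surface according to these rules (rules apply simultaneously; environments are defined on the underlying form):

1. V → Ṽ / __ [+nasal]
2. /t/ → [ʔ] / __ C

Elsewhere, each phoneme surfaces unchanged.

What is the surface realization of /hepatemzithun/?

/h/ (word-initial) is unaffected → [h].
/e/ (between /h/ and /p/) is in the target of rule 1 but the environment (before a nasal consonant) is not met → [e].
/p/ stays [p].
/a/ — between /p/ and /t/; rule 1 does not apply here → [a].
/t/ (between /a/ and /e/) is in the target of rule 2 but the environment (immediately before a consonant) is not met → [t].
Rule 1 applies to /e/ (between /t/ and /m/: before a nasal consonant) → [ẽ].
/m/ stays [m].
/z/ (between /m/ and /i/) is unaffected → [z].
/i/ — between /z/ and /t/; rule 1 does not apply here → [i].
/t/ — between /i/ and /h/, immediately before a consonant — surfaces as [ʔ] (rule 2).
/h/ (between /t/ and /u/) is unaffected → [h].
/u/ meets the environment for rule 1 (before a nasal consonant) → [ũ].
/n/ — not in any rule's target class → [n].

[hepatẽmziʔhũn]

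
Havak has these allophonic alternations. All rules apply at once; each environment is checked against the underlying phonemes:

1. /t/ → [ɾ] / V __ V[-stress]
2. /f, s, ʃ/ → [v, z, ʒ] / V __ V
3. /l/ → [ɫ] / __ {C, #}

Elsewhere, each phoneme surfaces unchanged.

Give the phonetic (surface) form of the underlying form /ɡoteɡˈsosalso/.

[ɡoɾeɡˈsozaɫso]

/ɡ/ stays [ɡ].
/o/ stays [o].
Rule 1 applies to /t/ (between /o/ and /e/: between a vowel and a following unstressed vowel) → [ɾ].
/e/ (between /t/ and /ɡ/): no rule targets it → [e].
/ɡ/ (between /e/ and /s/): no rule targets it → [ɡ].
/s/ (between /ɡ/ and /o/) is in the target of rule 2 but the environment (between two vowels) is not met → [s].
/o/ (between /s/ and /s/) is unaffected → [o].
/s/ (between /o/ and /a/): between two vowels, so rule 2 applies → [z].
/a/ stays [a].
/l/ — between /a/ and /s/, word-finally or immediately before a consonant — surfaces as [ɫ] (rule 3).
/s/ (between /l/ and /o/) is in the target of rule 2 but the environment (between two vowels) is not met → [s].
/o/ — not in any rule's target class → [o].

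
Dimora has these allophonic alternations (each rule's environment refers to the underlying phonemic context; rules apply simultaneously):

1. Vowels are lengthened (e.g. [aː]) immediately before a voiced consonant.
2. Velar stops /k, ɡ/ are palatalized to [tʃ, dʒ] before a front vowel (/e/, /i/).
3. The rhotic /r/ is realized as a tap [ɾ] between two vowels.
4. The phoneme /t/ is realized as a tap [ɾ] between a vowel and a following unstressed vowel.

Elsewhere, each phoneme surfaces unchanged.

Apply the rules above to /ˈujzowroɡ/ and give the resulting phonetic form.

[ˈuːjzoːwroːɡ]

/u/ (word-initial): before a voiced consonant, so rule 1 applies → [uː].
/j/ (between /u/ and /z/) is unaffected → [j].
/z/ stays [z].
Rule 1 applies to /o/ (between /z/ and /w/: before a voiced consonant) → [oː].
/w/ (between /o/ and /r/) is unaffected → [w].
/r/ (between /w/ and /o/): rule 3 targets it, but not between two vowels → unchanged [r].
/o/ (between /r/ and /ɡ/): before a voiced consonant, so rule 1 applies → [oː].
/ɡ/ (word-final) is in the target of rule 2 but the environment (before a front vowel) is not met → [ɡ].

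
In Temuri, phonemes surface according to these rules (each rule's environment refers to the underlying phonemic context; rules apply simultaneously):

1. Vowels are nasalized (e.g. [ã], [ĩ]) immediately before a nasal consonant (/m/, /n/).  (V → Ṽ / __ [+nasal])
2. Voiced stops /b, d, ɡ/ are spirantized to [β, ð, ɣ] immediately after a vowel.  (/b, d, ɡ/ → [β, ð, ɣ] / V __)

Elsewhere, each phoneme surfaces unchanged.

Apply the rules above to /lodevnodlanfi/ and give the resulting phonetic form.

/l/ — not in any rule's target class → [l].
/o/ — between /l/ and /d/; rule 1 does not apply here → [o].
/d/ (between /o/ and /e/) occurs immediately after a vowel → [ð] by rule 2.
/e/ (between /d/ and /v/) fails the environment for rule 1, so it stays [e].
/v/ (between /e/ and /n/): no rule targets it → [v].
/n/ — not in any rule's target class → [n].
/o/ — between /n/ and /d/; rule 1 does not apply here → [o].
/d/ meets the environment for rule 2 (immediately after a vowel) → [ð].
/l/ stays [l].
/a/ (between /l/ and /n/) occurs before a nasal consonant → [ã] by rule 1.
/n/ — not in any rule's target class → [n].
/f/ stays [f].
/i/ — word-final; rule 1 does not apply here → [i].

[loðevnoðlãnfi]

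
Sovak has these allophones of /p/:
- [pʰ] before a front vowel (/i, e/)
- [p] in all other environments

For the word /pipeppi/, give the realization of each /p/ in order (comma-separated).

Occurrence 1 (position 1): before a front vowel (/i, e/) → [pʰ].
Occurrence 2 (position 3): before a front vowel (/i, e/) → [pʰ].
Occurrence 3 (position 5): no conditioning environment matches → elsewhere allophone [p].
Occurrence 4 (position 6): before a front vowel (/i, e/) → [pʰ].

[pʰ], [pʰ], [p], [pʰ]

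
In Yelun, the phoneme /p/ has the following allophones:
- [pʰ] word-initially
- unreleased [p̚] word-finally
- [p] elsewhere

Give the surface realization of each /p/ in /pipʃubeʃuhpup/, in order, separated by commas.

[pʰ], [p], [p], [p̚]

Occurrence 1 (position 1): word-initially → [pʰ].
Occurrence 2 (position 3): no conditioning environment matches → elsewhere allophone [p].
Occurrence 3 (position 11): no conditioning environment matches → elsewhere allophone [p].
Occurrence 4 (position 13): word-finally → [p̚].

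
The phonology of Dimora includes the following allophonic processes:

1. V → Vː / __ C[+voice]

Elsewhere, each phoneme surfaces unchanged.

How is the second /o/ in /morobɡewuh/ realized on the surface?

[oː]

/o/ meets the environment for rule 1 (before a voiced consonant) → [oː].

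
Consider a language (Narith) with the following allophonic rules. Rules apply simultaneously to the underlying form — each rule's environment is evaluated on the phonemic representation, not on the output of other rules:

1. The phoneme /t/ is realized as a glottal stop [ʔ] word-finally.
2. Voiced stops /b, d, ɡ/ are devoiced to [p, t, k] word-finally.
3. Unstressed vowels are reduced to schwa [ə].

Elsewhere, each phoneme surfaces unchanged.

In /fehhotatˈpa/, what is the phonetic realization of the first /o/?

/o/ (between /h/ and /t/): in an unstressed syllable, so rule 3 applies → [ə].

[ə]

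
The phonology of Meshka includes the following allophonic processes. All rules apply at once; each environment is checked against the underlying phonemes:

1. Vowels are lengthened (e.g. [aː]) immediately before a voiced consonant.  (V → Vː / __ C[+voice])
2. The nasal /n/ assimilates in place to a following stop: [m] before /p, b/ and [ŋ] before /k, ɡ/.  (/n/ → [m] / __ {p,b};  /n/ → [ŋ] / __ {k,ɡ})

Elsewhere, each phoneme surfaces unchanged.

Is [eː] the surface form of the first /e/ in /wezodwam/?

Yes

/e/ meets the environment for rule 1 (before a voiced consonant) → [eː].
The actual realization is [eː], which matches [eː].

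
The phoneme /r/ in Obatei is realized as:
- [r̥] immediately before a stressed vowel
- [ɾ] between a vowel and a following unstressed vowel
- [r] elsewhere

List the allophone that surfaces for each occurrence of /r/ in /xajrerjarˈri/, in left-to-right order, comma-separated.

[r], [r], [r], [r̥]

Occurrence 1 (position 4): no conditioning environment matches → elsewhere allophone [r].
Occurrence 2 (position 6): no conditioning environment matches → elsewhere allophone [r].
Occurrence 3 (position 9): no conditioning environment matches → elsewhere allophone [r].
Occurrence 4 (position 10): immediately before a stressed vowel → [r̥].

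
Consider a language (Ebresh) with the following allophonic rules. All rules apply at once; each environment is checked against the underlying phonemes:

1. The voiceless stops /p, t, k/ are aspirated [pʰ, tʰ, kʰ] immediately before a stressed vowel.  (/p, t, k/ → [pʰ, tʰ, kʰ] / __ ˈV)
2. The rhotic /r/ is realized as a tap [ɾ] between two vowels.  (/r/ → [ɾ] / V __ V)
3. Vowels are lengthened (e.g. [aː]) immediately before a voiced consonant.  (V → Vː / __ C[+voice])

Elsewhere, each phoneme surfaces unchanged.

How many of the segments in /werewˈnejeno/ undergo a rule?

5

Segments that undergo a rule: /e/ → [eː] (rule 3); /r/ → [ɾ] (rule 2); /e/ → [eː] (rule 3); /e/ → [eː] (rule 3); /e/ → [eː] (rule 3).
All other segments surface unchanged.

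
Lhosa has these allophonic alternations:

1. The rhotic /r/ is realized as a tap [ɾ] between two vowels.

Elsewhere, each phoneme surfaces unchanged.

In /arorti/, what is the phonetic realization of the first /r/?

/r/ (between /a/ and /o/): between two vowels, so rule 1 applies → [ɾ].

[ɾ]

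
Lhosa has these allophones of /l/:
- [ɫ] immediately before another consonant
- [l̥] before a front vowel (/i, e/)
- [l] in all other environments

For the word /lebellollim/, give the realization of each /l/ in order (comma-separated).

[l̥], [ɫ], [l], [ɫ], [l̥]

Occurrence 1 (position 1): before a front vowel (/i, e/) → [l̥].
Occurrence 2 (position 5): immediately before another consonant → [ɫ].
Occurrence 3 (position 6): no conditioning environment matches → elsewhere allophone [l].
Occurrence 4 (position 8): immediately before another consonant → [ɫ].
Occurrence 5 (position 9): before a front vowel (/i, e/) → [l̥].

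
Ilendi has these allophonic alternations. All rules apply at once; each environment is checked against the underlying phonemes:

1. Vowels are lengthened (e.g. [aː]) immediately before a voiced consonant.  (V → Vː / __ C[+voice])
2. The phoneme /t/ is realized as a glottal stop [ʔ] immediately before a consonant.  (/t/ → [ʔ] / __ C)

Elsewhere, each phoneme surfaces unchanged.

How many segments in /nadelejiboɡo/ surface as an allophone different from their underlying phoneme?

5

Segments that undergo a rule: /a/ → [aː] (rule 1); /e/ → [eː] (rule 1); /e/ → [eː] (rule 1); /i/ → [iː] (rule 1); /o/ → [oː] (rule 1).
All other segments surface unchanged.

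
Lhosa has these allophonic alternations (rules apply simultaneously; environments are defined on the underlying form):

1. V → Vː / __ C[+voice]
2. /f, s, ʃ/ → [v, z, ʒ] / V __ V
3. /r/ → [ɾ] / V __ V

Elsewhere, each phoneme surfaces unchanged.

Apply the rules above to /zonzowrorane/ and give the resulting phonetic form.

[zoːnzoːwroːɾaːne]

/z/ stays [z].
/o/ meets the environment for rule 1 (before a voiced consonant) → [oː].
/n/ (between /o/ and /z/) is unaffected → [n].
/z/ (between /n/ and /o/): no rule targets it → [z].
Rule 1 applies to /o/ (between /z/ and /w/: before a voiced consonant) → [oː].
/w/ (between /o/ and /r/): no rule targets it → [w].
/r/ (between /w/ and /o/) is in the target of rule 3 but the environment (between two vowels) is not met → [r].
/o/ meets the environment for rule 1 (before a voiced consonant) → [oː].
Rule 3 applies to /r/ (between /o/ and /a/: between two vowels) → [ɾ].
Rule 1 applies to /a/ (between /r/ and /n/: before a voiced consonant) → [aː].
/n/ stays [n].
/e/ (word-final) is in the target of rule 1 but the environment (before a voiced consonant) is not met → [e].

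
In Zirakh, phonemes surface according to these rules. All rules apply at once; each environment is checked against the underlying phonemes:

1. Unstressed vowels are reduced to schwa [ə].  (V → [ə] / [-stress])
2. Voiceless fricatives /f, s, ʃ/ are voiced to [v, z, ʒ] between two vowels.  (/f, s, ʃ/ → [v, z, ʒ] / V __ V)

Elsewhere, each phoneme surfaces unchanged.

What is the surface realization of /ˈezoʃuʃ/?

/e/ — word-initial; rule 1 does not apply here → [e].
/z/ (between /e/ and /o/): no rule targets it → [z].
/o/ (between /z/ and /ʃ/) occurs in an unstressed syllable → [ə] by rule 1.
Rule 2 applies to /ʃ/ (between /o/ and /u/: between two vowels) → [ʒ].
/u/ — between /ʃ/ and /ʃ/, in an unstressed syllable — surfaces as [ə] (rule 1).
/ʃ/ — word-final; rule 2 does not apply here → [ʃ].

[ˈezəʒəʃ]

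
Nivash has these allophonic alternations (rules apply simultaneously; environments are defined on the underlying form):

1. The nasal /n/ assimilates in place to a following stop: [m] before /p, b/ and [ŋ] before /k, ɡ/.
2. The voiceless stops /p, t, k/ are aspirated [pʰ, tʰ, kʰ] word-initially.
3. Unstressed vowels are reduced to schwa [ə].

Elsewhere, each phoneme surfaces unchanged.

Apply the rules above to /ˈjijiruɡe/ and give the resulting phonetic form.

/j/ — not in any rule's target class → [j].
/i/ — between /j/ and /j/; rule 3 does not apply here → [i].
/j/ (between /i/ and /i/) is unaffected → [j].
/i/ meets the environment for rule 3 (in an unstressed syllable) → [ə].
/r/ — not in any rule's target class → [r].
/u/ meets the environment for rule 3 (in an unstressed syllable) → [ə].
/ɡ/ — not in any rule's target class → [ɡ].
/e/ (word-final): in an unstressed syllable, so rule 3 applies → [ə].

[ˈjijərəɡə]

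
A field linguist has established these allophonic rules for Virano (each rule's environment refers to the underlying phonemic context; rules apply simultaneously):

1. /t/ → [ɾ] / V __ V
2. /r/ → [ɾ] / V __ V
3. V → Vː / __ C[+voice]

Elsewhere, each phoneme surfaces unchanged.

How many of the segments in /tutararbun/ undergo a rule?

Segments that undergo a rule: /t/ → [ɾ] (rule 1); /a/ → [aː] (rule 3); /r/ → [ɾ] (rule 2); /a/ → [aː] (rule 3); /u/ → [uː] (rule 3).
All other segments surface unchanged.

5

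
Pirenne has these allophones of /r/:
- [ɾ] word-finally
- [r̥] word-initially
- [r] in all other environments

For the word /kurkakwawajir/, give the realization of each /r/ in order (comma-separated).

Occurrence 1 (position 3): no conditioning environment matches → elsewhere allophone [r].
Occurrence 2 (position 13): word-finally → [ɾ].

[r], [ɾ]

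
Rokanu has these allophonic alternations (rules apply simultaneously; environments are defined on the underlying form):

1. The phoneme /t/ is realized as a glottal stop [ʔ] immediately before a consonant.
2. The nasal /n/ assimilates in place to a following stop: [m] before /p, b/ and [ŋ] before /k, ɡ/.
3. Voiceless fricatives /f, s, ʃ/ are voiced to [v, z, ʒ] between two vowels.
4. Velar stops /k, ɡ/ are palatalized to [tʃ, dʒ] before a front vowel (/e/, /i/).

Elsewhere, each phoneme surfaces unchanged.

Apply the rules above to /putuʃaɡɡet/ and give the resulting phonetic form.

[putuʒaɡdʒet]

/p/ — not in any rule's target class → [p].
/u/ stays [u].
/t/ (between /u/ and /u/) fails the environment for rule 1, so it stays [t].
/u/ — not in any rule's target class → [u].
Rule 3 applies to /ʃ/ (between /u/ and /a/: between two vowels) → [ʒ].
/a/ (between /ʃ/ and /ɡ/) is unaffected → [a].
/ɡ/ — between /a/ and /ɡ/; rule 4 does not apply here → [ɡ].
/ɡ/ (between /ɡ/ and /e/) occurs before a front vowel → [dʒ] by rule 4.
/e/ (between /ɡ/ and /t/) is unaffected → [e].
/t/ — word-final; rule 1 does not apply here → [t].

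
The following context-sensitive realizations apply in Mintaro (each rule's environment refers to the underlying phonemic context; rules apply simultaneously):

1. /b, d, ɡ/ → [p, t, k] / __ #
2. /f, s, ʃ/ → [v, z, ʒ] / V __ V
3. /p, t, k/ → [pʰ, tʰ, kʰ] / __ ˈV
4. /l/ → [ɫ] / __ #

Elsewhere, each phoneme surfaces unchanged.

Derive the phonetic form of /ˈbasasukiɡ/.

/b/ (word-initial) is in the target of rule 1 but the environment (word-finally) is not met → [b].
/a/ (between /b/ and /s/): no rule targets it → [a].
/s/ (between /a/ and /a/) occurs between two vowels → [z] by rule 2.
/a/ (between /s/ and /s/): no rule targets it → [a].
Rule 2 applies to /s/ (between /a/ and /u/: between two vowels) → [z].
/u/ (between /s/ and /k/) is unaffected → [u].
/k/ (between /u/ and /i/): rule 3 targets it, but not immediately before a stressed vowel → unchanged [k].
/i/ — not in any rule's target class → [i].
/ɡ/ — word-final, word-finally — surfaces as [k] (rule 1).

[ˈbazazukik]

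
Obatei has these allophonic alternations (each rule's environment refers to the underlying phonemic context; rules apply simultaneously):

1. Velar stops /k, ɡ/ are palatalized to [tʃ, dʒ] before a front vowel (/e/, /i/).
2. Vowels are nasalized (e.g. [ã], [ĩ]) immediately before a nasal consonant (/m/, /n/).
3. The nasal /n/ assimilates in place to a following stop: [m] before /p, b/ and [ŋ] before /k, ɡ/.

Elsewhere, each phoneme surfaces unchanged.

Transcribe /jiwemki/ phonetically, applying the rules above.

[jiwẽmtʃi]

/j/ (word-initial) is unaffected → [j].
/i/ — between /j/ and /w/; rule 2 does not apply here → [i].
/w/ (between /i/ and /e/) is unaffected → [w].
Rule 2 applies to /e/ (between /w/ and /m/: before a nasal consonant) → [ẽ].
/m/ — not in any rule's target class → [m].
/k/ (between /m/ and /i/) occurs before a front vowel → [tʃ] by rule 1.
/i/ (word-final) is in the target of rule 2 but the environment (before a nasal consonant) is not met → [i].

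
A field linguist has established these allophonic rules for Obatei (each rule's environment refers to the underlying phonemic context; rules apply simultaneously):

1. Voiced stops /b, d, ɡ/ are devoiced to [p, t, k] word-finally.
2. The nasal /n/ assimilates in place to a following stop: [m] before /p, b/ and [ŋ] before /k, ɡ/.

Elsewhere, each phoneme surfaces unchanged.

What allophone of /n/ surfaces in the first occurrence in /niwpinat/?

/n/ (word-initial) fails the environment for rule 2, so it stays [n].

[n]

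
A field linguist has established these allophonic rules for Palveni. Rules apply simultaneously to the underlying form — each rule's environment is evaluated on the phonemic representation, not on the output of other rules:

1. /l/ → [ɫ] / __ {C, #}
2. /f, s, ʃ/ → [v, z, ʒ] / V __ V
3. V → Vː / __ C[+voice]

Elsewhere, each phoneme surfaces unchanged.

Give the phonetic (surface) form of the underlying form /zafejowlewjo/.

/z/ (word-initial) is unaffected → [z].
/a/ (between /z/ and /f/): rule 3 targets it, but not before a voiced consonant → unchanged [a].
/f/ (between /a/ and /e/) occurs between two vowels → [v] by rule 2.
/e/ (between /f/ and /j/): before a voiced consonant, so rule 3 applies → [eː].
/j/ — not in any rule's target class → [j].
Rule 3 applies to /o/ (between /j/ and /w/: before a voiced consonant) → [oː].
/w/ (between /o/ and /l/): no rule targets it → [w].
/l/ (between /w/ and /e/) is in the target of rule 1 but the environment (word-finally or immediately before a consonant) is not met → [l].
/e/ (between /l/ and /w/) occurs before a voiced consonant → [eː] by rule 3.
/w/ (between /e/ and /j/) is unaffected → [w].
/j/ (between /w/ and /o/) is unaffected → [j].
/o/ (word-final) is in the target of rule 3 but the environment (before a voiced consonant) is not met → [o].

[zaveːjoːwleːwjo]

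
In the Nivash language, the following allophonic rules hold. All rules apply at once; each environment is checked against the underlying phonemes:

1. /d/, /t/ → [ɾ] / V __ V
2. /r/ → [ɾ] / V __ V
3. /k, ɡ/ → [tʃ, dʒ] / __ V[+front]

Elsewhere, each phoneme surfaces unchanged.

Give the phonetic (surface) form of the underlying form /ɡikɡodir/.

[dʒikɡoɾir]

/ɡ/ — word-initial, before a front vowel — surfaces as [dʒ] (rule 3).
/i/ (between /ɡ/ and /k/) is unaffected → [i].
/k/ (between /i/ and /ɡ/) fails the environment for rule 3, so it stays [k].
/ɡ/ (between /k/ and /o/): rule 3 targets it, but not before a front vowel → unchanged [ɡ].
/o/ stays [o].
/d/ — between /o/ and /i/, between two vowels — surfaces as [ɾ] (rule 1).
/i/ (between /d/ and /r/) is unaffected → [i].
/r/ (word-final) is in the target of rule 2 but the environment (between two vowels) is not met → [r].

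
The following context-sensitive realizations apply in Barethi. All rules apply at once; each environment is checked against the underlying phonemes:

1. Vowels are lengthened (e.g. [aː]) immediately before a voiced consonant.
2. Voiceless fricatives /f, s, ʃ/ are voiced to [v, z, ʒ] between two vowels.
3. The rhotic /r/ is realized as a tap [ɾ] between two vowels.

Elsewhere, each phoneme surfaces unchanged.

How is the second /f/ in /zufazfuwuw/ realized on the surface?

[f]

/f/ (between /z/ and /u/) is in the target of rule 2 but the environment (between two vowels) is not met → [f].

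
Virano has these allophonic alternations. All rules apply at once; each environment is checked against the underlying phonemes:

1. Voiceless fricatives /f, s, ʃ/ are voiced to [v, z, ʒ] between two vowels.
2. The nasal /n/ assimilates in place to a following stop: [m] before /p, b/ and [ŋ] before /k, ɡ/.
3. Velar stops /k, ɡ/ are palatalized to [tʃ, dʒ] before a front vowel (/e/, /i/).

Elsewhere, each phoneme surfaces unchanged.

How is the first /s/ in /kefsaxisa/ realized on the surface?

[s]

/s/ (between /f/ and /a/) fails the environment for rule 1, so it stays [s].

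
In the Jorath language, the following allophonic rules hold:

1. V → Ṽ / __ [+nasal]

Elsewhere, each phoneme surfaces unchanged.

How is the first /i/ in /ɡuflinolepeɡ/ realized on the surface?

[ĩ]

/i/ (between /l/ and /n/) occurs before a nasal consonant → [ĩ] by rule 1.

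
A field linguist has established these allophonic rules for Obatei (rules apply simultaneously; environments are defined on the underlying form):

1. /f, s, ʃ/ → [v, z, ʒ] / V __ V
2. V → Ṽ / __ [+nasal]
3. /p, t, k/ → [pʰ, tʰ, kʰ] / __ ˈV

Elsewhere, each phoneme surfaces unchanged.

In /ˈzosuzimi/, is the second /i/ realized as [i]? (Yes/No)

Yes

/i/ (word-final): rule 2 targets it, but not before a nasal consonant → unchanged [i].
The actual realization is [i], which matches [i].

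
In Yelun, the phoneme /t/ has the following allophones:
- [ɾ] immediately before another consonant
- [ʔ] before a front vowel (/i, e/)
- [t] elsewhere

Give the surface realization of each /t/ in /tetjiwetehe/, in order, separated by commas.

[ʔ], [ɾ], [ʔ]

Occurrence 1 (position 1): before a front vowel (/i, e/) → [ʔ].
Occurrence 2 (position 3): immediately before another consonant → [ɾ].
Occurrence 3 (position 8): before a front vowel (/i, e/) → [ʔ].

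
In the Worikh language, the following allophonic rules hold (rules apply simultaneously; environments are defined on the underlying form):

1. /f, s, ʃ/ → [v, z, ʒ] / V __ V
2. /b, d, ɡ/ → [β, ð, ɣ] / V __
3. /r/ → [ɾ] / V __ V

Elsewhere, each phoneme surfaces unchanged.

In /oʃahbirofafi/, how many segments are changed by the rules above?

4

Segments that undergo a rule: /ʃ/ → [ʒ] (rule 1); /r/ → [ɾ] (rule 3); /f/ → [v] (rule 1); /f/ → [v] (rule 1).
All other segments surface unchanged.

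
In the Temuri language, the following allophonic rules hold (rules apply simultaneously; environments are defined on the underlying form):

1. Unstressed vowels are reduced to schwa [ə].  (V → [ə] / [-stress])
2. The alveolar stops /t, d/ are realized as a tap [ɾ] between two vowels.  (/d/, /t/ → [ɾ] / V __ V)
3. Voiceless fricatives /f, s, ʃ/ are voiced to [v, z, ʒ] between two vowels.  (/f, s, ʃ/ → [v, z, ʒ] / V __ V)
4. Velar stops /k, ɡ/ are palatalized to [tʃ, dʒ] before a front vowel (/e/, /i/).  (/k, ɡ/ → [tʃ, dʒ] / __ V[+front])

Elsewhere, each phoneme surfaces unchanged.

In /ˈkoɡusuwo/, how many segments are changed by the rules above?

4

Segments that undergo a rule: /u/ → [ə] (rule 1); /s/ → [z] (rule 3); /u/ → [ə] (rule 1); /o/ → [ə] (rule 1).
All other segments surface unchanged.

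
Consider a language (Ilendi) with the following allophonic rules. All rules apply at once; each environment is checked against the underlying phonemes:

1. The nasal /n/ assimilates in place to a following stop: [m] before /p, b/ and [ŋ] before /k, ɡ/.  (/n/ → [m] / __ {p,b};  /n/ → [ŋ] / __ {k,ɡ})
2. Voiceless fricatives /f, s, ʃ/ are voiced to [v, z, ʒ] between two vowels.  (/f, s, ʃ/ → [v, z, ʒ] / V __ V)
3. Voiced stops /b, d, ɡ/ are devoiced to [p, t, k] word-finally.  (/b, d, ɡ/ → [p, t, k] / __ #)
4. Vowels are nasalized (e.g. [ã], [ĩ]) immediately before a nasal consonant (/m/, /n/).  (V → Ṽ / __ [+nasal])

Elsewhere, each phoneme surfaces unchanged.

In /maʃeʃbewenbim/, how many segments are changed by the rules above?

Segments that undergo a rule: /ʃ/ → [ʒ] (rule 2); /e/ → [ẽ] (rule 4); /n/ → [m] (rule 1); /i/ → [ĩ] (rule 4).
All other segments surface unchanged.

4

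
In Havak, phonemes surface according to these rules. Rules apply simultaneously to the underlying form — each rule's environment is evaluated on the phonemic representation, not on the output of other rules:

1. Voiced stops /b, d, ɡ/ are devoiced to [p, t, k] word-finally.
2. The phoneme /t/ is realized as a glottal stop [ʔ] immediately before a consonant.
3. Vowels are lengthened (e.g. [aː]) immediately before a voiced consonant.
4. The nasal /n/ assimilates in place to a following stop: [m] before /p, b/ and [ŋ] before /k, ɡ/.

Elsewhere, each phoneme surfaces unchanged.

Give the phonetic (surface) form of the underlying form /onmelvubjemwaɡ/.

[oːnmeːlvuːbjeːmwaːk]

/o/ meets the environment for rule 3 (before a voiced consonant) → [oː].
/n/ (between /o/ and /m/): rule 4 targets it, but not before a labial or velar stop → unchanged [n].
/m/ — not in any rule's target class → [m].
Rule 3 applies to /e/ (between /m/ and /l/: before a voiced consonant) → [eː].
/l/ (between /e/ and /v/) is unaffected → [l].
/v/ (between /l/ and /u/) is unaffected → [v].
/u/ — between /v/ and /b/, before a voiced consonant — surfaces as [uː] (rule 3).
/b/ (between /u/ and /j/) fails the environment for rule 1, so it stays [b].
/j/ (between /b/ and /e/): no rule targets it → [j].
Rule 3 applies to /e/ (between /j/ and /m/: before a voiced consonant) → [eː].
/m/ — not in any rule's target class → [m].
/w/ (between /m/ and /a/) is unaffected → [w].
/a/ meets the environment for rule 3 (before a voiced consonant) → [aː].
Rule 1 applies to /ɡ/ (word-final: word-finally) → [k].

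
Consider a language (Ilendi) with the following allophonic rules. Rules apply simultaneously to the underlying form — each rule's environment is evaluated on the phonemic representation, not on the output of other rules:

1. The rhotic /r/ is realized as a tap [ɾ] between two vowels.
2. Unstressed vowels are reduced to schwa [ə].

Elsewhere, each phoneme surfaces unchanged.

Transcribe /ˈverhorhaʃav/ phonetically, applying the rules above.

/v/ (word-initial) is unaffected → [v].
/e/ (between /v/ and /r/) fails the environment for rule 2, so it stays [e].
/r/ — between /e/ and /h/; rule 1 does not apply here → [r].
/h/ (between /r/ and /o/) is unaffected → [h].
/o/ (between /h/ and /r/) occurs in an unstressed syllable → [ə] by rule 2.
/r/ (between /o/ and /h/): rule 1 targets it, but not between two vowels → unchanged [r].
/h/ — not in any rule's target class → [h].
/a/ — between /h/ and /ʃ/, in an unstressed syllable — surfaces as [ə] (rule 2).
/ʃ/ (between /a/ and /a/): no rule targets it → [ʃ].
/a/ meets the environment for rule 2 (in an unstressed syllable) → [ə].
/v/ (word-final): no rule targets it → [v].

[ˈverhərhəʃəv]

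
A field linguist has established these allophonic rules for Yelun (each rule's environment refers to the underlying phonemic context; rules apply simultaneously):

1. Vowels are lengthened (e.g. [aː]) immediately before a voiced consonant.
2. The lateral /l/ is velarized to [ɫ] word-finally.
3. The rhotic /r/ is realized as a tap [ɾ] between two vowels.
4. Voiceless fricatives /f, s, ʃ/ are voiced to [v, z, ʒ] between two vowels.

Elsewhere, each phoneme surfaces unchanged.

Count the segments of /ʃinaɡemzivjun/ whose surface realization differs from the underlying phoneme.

Segments that undergo a rule: /i/ → [iː] (rule 1); /a/ → [aː] (rule 1); /e/ → [eː] (rule 1); /i/ → [iː] (rule 1); /u/ → [uː] (rule 1).
All other segments surface unchanged.

5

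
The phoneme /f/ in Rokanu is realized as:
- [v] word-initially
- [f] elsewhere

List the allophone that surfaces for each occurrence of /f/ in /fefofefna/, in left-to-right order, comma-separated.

Occurrence 1 (position 1): word-initially → [v].
Occurrence 2 (position 3): no conditioning environment matches → elsewhere allophone [f].
Occurrence 3 (position 5): no conditioning environment matches → elsewhere allophone [f].
Occurrence 4 (position 7): no conditioning environment matches → elsewhere allophone [f].

[v], [f], [f], [f]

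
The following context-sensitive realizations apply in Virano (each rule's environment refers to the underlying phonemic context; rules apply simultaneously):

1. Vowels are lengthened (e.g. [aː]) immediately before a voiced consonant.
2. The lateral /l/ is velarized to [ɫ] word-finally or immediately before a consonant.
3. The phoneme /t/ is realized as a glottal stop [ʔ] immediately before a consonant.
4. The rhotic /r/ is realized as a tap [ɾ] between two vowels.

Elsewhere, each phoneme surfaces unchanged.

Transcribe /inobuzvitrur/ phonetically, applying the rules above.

[iːnoːbuːzviʔruːr]

/i/ (word-initial): before a voiced consonant, so rule 1 applies → [iː].
/n/ (between /i/ and /o/): no rule targets it → [n].
/o/ — between /n/ and /b/, before a voiced consonant — surfaces as [oː] (rule 1).
/b/ — not in any rule's target class → [b].
Rule 1 applies to /u/ (between /b/ and /z/: before a voiced consonant) → [uː].
/z/ (between /u/ and /v/): no rule targets it → [z].
/v/ (between /z/ and /i/): no rule targets it → [v].
/i/ (between /v/ and /t/) fails the environment for rule 1, so it stays [i].
/t/ (between /i/ and /r/): immediately before a consonant, so rule 3 applies → [ʔ].
/r/ (between /t/ and /u/) fails the environment for rule 4, so it stays [r].
/u/ (between /r/ and /r/): before a voiced consonant, so rule 1 applies → [uː].
/r/ (word-final): rule 4 targets it, but not between two vowels → unchanged [r].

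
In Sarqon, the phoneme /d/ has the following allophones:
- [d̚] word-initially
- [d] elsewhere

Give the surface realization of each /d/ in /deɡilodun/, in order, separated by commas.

Occurrence 1 (position 1): word-initially → [d̚].
Occurrence 2 (position 7): no conditioning environment matches → elsewhere allophone [d].

[d̚], [d]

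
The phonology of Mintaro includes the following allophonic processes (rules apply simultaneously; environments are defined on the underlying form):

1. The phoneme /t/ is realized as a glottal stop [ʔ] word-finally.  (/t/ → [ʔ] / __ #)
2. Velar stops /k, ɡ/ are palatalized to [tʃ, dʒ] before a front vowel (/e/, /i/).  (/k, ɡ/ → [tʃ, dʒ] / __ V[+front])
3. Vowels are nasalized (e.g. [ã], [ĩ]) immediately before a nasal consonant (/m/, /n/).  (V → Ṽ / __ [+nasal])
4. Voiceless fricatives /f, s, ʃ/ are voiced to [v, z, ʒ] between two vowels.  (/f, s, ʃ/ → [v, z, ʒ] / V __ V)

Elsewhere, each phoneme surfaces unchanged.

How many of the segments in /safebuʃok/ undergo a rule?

2

Segments that undergo a rule: /f/ → [v] (rule 4); /ʃ/ → [ʒ] (rule 4).
All other segments surface unchanged.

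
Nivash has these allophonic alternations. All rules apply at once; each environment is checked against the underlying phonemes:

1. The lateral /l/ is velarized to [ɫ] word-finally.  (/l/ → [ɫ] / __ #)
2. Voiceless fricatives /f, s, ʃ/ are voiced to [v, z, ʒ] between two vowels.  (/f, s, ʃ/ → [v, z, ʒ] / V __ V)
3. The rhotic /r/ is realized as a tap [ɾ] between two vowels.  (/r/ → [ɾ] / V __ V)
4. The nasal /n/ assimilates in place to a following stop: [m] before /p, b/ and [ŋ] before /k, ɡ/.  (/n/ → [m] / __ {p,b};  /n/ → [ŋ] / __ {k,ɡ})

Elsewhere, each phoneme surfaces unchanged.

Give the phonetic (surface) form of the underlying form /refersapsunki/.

/r/ (word-initial) fails the environment for rule 3, so it stays [r].
/e/ stays [e].
Rule 2 applies to /f/ (between /e/ and /e/: between two vowels) → [v].
/e/ (between /f/ and /r/): no rule targets it → [e].
/r/ (between /e/ and /s/) is in the target of rule 3 but the environment (between two vowels) is not met → [r].
/s/ (between /r/ and /a/) is in the target of rule 2 but the environment (between two vowels) is not met → [s].
/a/ stays [a].
/p/ (between /a/ and /s/) is unaffected → [p].
/s/ (between /p/ and /u/): rule 2 targets it, but not between two vowels → unchanged [s].
/u/ stays [u].
/n/ (between /u/ and /k/): before a labial or velar stop, so rule 4 applies → [ŋ].
/k/ (between /n/ and /i/) is unaffected → [k].
/i/ — not in any rule's target class → [i].

[reversapsuŋki]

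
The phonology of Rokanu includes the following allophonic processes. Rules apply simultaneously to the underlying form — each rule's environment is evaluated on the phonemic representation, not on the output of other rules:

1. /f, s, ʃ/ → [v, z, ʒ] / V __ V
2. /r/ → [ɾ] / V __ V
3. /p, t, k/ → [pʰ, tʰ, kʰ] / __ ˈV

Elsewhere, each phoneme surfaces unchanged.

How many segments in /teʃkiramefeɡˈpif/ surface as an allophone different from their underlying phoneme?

3

Segments that undergo a rule: /r/ → [ɾ] (rule 2); /f/ → [v] (rule 1); /p/ → [pʰ] (rule 3).
All other segments surface unchanged.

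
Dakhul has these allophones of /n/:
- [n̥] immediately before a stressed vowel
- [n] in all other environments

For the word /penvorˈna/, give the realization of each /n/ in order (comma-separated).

[n], [n̥]

Occurrence 1 (position 3): no conditioning environment matches → elsewhere allophone [n].
Occurrence 2 (position 7): immediately before a stressed vowel → [n̥].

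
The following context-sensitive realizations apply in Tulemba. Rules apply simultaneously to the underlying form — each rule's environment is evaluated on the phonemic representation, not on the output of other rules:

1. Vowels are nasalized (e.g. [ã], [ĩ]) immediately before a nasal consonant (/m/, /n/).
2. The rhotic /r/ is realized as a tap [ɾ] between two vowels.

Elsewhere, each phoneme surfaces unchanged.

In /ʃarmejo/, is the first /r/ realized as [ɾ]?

/r/ (between /a/ and /m/) is in the target of rule 2 but the environment (between two vowels) is not met → [r].
The actual realization is [r], not [ɾ].

No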